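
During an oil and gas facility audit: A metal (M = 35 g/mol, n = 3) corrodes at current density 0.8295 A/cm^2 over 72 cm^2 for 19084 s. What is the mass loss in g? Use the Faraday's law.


Apply Faraday's law: m = i*A*t*M / (n*F)
Total charge passed Q = i*A*t = 0.8295*72*19084 = 1139772.816 C
m = Q*M/(n*F) = 1139772.816*35/(3*96485) = 137.818 g

137.818 g


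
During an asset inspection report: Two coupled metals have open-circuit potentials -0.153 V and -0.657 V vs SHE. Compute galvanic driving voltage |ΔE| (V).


Driving voltage is the absolute potential difference.
|ΔE| = |-0.153 − (-0.657)| = 0.504 V

0.504 V


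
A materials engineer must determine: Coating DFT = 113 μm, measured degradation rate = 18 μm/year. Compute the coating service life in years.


Service life = thickness / degradation rate
Life = 113 / 18 = 6.3 years

6.3 years


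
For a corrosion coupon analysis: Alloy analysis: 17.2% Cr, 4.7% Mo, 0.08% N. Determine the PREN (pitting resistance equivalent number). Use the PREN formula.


Apply the PREN formula: PREN = Cr + 3.3*Mo + 16*N
PREN = 17.2 + 3.3*4.7 + 16*0.08
PREN = 17.2 + 15.51 + 1.28 = 33.99

33.99


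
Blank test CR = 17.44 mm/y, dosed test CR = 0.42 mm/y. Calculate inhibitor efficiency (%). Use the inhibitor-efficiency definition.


Apply the inhibitor-efficiency definition: IE = (CR_blank − CR_inh)/CR_blank × 100
IE = (17.44 − 0.42) / 17.44 × 100
IE = 17.02 / 17.44 × 100 = 97.6 %

97.6 %


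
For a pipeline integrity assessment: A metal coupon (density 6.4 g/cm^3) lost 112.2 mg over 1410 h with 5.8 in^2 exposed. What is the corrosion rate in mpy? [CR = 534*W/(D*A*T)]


Apply the mpy weight-loss relation: CR = 534 * W / (D * A * T)
Numerator: 534 * 112.2 = 59914.8
Denominator: 6.4 * 5.8 * 1410 = 52339.2
CR = 59914.8 / 52339.2 = 1.145 mpy

1.145 mpy


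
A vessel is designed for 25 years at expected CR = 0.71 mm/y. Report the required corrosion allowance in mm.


Corrosion allowance = CR × design life
CA = 0.71 * 25 = 17.75 mm

17.75 mm


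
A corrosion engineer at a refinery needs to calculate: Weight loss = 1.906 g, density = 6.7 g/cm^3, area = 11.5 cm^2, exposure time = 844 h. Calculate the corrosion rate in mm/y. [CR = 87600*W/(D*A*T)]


Apply the mm/y weight-loss relation: CR = 87600 * W / (D * A * T)
Numerator: 87600 * 1.906 = 166965.6
Denominator: 6.7 * 11.5 * 844 = 65030.2
CR = 166965.6 / 65030.2 = 2.5675 mm/y

2.5675 mm/y


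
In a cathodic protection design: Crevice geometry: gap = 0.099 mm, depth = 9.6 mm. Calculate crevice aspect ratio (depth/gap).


Aspect ratio = depth / gap
Ratio = 9.6 / 0.099 = 97.0

97.0


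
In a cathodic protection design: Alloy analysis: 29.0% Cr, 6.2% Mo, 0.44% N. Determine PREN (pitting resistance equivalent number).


Apply the PREN formula: PREN = Cr + 3.3*Mo + 16*N
PREN = 29.0 + 3.3*6.2 + 16*0.44
PREN = 29.0 + 20.46 + 7.04 = 56.5

56.5


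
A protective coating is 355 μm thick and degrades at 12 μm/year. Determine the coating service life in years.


Service life = thickness / degradation rate
Life = 355 / 12 = 29.6 years

29.6 years


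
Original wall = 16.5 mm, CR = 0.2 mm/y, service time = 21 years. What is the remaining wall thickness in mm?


Remaining wall = original − CR × time
t = 16.5 − 0.2*21 = 16.5 − 4.2 = 12.3 mm

12.3 mm


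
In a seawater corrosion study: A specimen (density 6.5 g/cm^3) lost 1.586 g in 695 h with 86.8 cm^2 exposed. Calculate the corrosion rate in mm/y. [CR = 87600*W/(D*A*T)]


Apply the mm/y weight-loss relation: CR = 87600 * W / (D * A * T)
Numerator: 87600 * 1.586 = 138933.6
Denominator: 6.5 * 86.8 * 695 = 392119.0
CR = 138933.6 / 392119.0 = 0.3543 mm/y

0.3543 mm/y


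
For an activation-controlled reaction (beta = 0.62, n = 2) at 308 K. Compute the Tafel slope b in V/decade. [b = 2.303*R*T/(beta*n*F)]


Apply the Tafel slope relation: b = 2.303*R*T/(beta*n*F)
Numerator: 2.303 * 8.314 * 308 = 5897.32
Denominator: 0.62 * 2 * 96485 = 119641.4
b = 5897.32 / 119641.4 = 0.049 V/decade

0.049 V/decade


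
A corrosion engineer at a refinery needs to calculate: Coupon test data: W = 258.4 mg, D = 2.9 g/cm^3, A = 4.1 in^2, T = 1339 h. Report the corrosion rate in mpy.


Apply the mpy weight-loss relation: CR = 534 * W / (D * A * T)
Numerator: 534 * 258.4 = 137985.6
Denominator: 2.9 * 4.1 * 1339 = 15920.71
CR = 137985.6 / 15920.71 = 8.66705 mpy

8.66705 mpy


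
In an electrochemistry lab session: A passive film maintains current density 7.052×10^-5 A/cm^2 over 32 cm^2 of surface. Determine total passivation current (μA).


I = i_pass * A, then convert A → μA (×10^6)
I = 7.052×10^-5 * 32 * 10^6 = 2256.64 μA

2256.64 μA


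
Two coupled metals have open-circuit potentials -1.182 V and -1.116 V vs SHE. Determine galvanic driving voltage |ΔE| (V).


Driving voltage is the absolute potential difference.
|ΔE| = |-1.182 − (-1.116)| = 0.066 V

0.066 V


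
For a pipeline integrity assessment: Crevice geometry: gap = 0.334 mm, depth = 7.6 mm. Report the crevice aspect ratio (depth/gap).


Aspect ratio = depth / gap
Ratio = 7.6 / 0.334 = 22.8

22.8


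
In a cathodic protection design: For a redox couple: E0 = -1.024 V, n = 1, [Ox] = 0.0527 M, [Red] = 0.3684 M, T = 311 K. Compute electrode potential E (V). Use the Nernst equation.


Apply the Nernst equation: E = E0 + (RT/nF)*ln([Ox]/[Red])
Step 1: RT/nF = 8.314*311/(1*96485) = 0.02679851 V
Step 2: [Ox]/[Red] = 0.0527/0.3684 = 0.143051
Step 3: ln(0.143051) = -1.944554
Step 4: correction = 0.02679851 * -1.944554 = -0.0521 V
E = -1.024 + -0.0521 = -1.0761 V

-1.0761 V


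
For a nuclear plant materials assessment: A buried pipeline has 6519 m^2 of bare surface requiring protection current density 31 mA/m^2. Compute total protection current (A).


I = area * current density, then convert mA → A (÷1000)
I = 6519 * 31 / 1000 = 202.09 A

202.09 A


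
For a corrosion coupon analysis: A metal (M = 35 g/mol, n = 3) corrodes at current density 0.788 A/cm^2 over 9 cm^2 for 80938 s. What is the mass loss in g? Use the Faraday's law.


Apply Faraday's law: m = i*A*t*M / (n*F)
Total charge passed Q = i*A*t = 0.788*9*80938 = 574012.296 C
m = Q*M/(n*F) = 574012.296*35/(3*96485) = 69.40778 g

69.40778 g


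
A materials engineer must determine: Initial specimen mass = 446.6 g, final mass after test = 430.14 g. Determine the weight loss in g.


Weight loss = initial − final
WL = 446.6 − 430.14 = 16.46 g

16.46 g


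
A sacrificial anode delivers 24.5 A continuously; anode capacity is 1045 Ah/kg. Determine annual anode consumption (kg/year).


Annual consumption = current * hours per year / capacity
Rate = 24.5 * 8760 / 1045 = 205.4 kg/year

205.4 kg/year


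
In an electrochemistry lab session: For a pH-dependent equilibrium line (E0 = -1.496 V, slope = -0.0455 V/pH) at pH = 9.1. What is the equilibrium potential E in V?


Apply the Pourbaix line equation: E = E0 + slope*pH
E = -1.496 + (-0.0455)*9.1 = -1.496 + (-0.41405) = -1.91005 V
Rounded to 3 decimal places: E = -1.910 V

-1.910 V


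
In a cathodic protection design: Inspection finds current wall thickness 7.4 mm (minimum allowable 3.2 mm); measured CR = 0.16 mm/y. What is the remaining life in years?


Apply the remaining-life relation: RL = (t_current − t_min) / CR
RL = (7.4 − 3.2) / 0.16 = 4.2 / 0.16 = 26.3 years

26.3 years


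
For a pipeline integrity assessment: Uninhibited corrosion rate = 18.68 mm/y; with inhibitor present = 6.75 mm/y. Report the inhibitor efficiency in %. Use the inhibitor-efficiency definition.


Apply the inhibitor-efficiency definition: IE = (CR_blank − CR_inh)/CR_blank × 100
IE = (18.68 − 6.75) / 18.68 × 100
IE = 11.93 / 18.68 × 100 = 63.9 %

63.9 %


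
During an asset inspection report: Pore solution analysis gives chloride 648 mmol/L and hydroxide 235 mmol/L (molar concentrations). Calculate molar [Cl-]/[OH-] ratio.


Threshold parameter = [Cl-] / [OH-] (molar basis; both in mmol/L, so units cancel)
Ratio = 648 / 235 = 2.76

2.76


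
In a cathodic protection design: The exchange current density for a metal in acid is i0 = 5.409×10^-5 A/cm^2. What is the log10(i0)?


i0 = 5.409×10^-5 A/cm^2
log10(i0) = -4.267

-4.267


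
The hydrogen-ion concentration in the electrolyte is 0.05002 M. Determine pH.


pH = −log10[H+]
pH = −log10(0.05002) = 1.3

1.3


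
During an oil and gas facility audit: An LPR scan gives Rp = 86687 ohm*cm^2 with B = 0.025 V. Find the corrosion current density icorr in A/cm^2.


Apply the Stern-Geary relation: icorr = B / Rp
icorr = 0.025 / 86687 = 2.884×10^-7 A/cm^2

2.884×10^-7 A/cm^2


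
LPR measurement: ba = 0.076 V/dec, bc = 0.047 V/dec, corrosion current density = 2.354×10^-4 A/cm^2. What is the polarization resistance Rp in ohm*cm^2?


Apply the Stern-Geary equation: Rp = ba*bc / (2.303*icorr*(ba+bc))
ba*bc = 0.076*0.047 = 0.003572
ba+bc = 0.123; 2.303*icorr*(ba+bc) = 2.303*2.354×10^-4*0.123 = 6.6681523×10^-5
Rp = 0.003572 / 6.6681523×10^-5 = 53.57 ohm*cm^2

53.57 ohm*cm^2


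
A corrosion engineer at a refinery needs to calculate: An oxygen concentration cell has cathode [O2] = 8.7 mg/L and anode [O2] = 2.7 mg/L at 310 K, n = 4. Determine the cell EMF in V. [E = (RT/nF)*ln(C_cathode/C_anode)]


Apply the Nernst concentration-cell relation: E = (RT/nF)*ln(C_cathode/C_anode)
RT/nF = 8.314*310/(4*96485) = 0.00667808 V
ln(8.7/2.7) = 1.17007
E = 0.00667808 * 1.17007 = 0.00781 V

0.00781 V


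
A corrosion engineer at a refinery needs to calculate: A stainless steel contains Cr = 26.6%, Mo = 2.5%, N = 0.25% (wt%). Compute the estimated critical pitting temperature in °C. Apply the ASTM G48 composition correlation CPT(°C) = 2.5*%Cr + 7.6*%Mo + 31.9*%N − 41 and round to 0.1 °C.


Apply the ASTM G48 empirical CPT estimate: CPT(°C) = 2.5*%Cr + 7.6*%Mo + 31.9*%N − 41
2.5*26.6 = 66.5; 7.6*2.5 = 19; 31.9*0.25 = 7.975
CPT = 66.5 + 19 + 7.975 − 41 = 52.475 °C
Rounded to 0.1 °C: CPT ≈ 52.5 °C

52.5 °C


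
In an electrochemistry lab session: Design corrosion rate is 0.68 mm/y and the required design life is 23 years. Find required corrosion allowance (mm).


Corrosion allowance = CR × design life
CA = 0.68 * 23 = 15.64 mm

15.64 mm


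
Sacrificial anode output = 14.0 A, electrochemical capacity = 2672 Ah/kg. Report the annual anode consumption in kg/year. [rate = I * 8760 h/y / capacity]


Annual consumption = current * hours per year / capacity
Rate = 14.0 * 8760 / 2672 = 45.9 kg/year

45.9 kg/year


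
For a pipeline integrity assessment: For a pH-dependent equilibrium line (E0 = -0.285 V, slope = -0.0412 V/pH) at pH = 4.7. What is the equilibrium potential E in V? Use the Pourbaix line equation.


Apply the Pourbaix line equation: E = E0 + slope*pH
E = -0.285 + (-0.0412)*4.7 = -0.285 + (-0.19364) = -0.47864 V
Rounded to 4 decimal places: E = -0.4786 V

-0.4786 V


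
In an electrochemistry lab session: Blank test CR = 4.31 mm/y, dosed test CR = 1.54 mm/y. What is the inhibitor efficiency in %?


Apply the inhibitor-efficiency definition: IE = (CR_blank − CR_inh)/CR_blank × 100
IE = (4.31 − 1.54) / 4.31 × 100
IE = 2.77 / 4.31 × 100 = 64.3 %

64.3 %


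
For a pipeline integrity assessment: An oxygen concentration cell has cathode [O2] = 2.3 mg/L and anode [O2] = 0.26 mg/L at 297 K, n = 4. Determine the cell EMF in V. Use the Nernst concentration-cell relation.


Apply the Nernst concentration-cell relation: E = (RT/nF)*ln(C_cathode/C_anode)
RT/nF = 8.314*297/(4*96485) = 0.00639804 V
ln(2.3/0.26) = 2.17998
E = 0.00639804 * 2.17998 = 0.01395 V

0.01395 V


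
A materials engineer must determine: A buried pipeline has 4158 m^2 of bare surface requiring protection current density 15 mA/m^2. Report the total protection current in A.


I = area * current density, then convert mA → A (÷1000)
I = 4158 * 15 / 1000 = 62.37 A

62.37 A


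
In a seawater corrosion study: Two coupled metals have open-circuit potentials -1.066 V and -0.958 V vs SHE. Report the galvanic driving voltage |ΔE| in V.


Driving voltage is the absolute potential difference.
|ΔE| = |-1.066 − (-0.958)| = 0.108 V

0.108 V


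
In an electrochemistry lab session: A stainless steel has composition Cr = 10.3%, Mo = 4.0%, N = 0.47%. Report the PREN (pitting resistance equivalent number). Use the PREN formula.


Apply the PREN formula: PREN = Cr + 3.3*Mo + 16*N
PREN = 10.3 + 3.3*4.0 + 16*0.47
PREN = 10.3 + 13.2 + 7.52 = 31.02

31.02


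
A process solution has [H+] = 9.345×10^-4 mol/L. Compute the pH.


pH = −log10[H+]
pH = −log10(9.345×10^-4) = 3.03

3.03


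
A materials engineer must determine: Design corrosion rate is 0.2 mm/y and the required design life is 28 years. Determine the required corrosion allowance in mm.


Corrosion allowance = CR × design life
CA = 0.2 * 28 = 5.6 mm

5.6 mm


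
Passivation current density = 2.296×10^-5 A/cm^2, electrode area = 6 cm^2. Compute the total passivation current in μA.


I = i_pass * A, then convert A → μA (×10^6)
I = 2.296×10^-5 * 6 * 10^6 = 137.76 μA

137.76 μA


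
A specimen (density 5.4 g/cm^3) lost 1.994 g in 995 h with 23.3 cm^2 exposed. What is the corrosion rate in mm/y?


Apply the mm/y weight-loss relation: CR = 87600 * W / (D * A * T)
Numerator: 87600 * 1.994 = 174674.4
Denominator: 5.4 * 23.3 * 995 = 125190.9
CR = 174674.4 / 125190.9 = 1.395264 mm/y

1.395264 mm/y


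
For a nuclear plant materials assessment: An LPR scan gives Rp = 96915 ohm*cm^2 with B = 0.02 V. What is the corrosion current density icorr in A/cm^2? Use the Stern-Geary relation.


Apply the Stern-Geary relation: icorr = B / Rp
icorr = 0.02 / 96915 = 2.064×10^-7 A/cm^2

2.064×10^-7 A/cm^2


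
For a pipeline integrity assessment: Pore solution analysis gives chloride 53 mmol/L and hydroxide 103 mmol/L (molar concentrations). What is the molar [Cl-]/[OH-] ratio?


Threshold parameter = [Cl-] / [OH-] (molar basis; both in mmol/L, so units cancel)
Ratio = 53 / 103 = 0.51

0.51


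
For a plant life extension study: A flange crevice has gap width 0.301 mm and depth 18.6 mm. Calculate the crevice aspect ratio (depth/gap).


Aspect ratio = depth / gap
Ratio = 18.6 / 0.301 = 61.8

61.8


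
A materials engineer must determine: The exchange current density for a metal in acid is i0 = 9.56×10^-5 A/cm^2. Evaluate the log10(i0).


i0 = 9.56×10^-5 A/cm^2
log10(i0) = -4.02

-4.02


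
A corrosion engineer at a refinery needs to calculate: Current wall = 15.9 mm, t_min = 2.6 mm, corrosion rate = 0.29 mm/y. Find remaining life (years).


Apply the remaining-life relation: RL = (t_current − t_min) / CR
RL = (15.9 − 2.6) / 0.29 = 13.3 / 0.29 = 45.9 years

45.9 years


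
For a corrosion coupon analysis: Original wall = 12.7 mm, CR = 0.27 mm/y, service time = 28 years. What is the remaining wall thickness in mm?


Remaining wall = original − CR × time
t = 12.7 − 0.27*28 = 12.7 − 7.56 = 5.14 mm

5.14 mm


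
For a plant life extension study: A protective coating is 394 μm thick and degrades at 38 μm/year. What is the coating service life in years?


Service life = thickness / degradation rate
Life = 394 / 38 = 10.4 years

10.4 years


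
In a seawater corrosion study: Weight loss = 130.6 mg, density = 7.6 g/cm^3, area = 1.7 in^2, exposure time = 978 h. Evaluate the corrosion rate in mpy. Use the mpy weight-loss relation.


Apply the mpy weight-loss relation: CR = 534 * W / (D * A * T)
Numerator: 534 * 130.6 = 69740.4
Denominator: 7.6 * 1.7 * 978 = 12635.76
CR = 69740.4 / 12635.76 = 5.5193 mpy

5.5193 mpy


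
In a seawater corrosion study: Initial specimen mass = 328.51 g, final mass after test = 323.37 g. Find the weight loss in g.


Weight loss = initial − final
WL = 328.51 − 323.37 = 5.14 g

5.14 g


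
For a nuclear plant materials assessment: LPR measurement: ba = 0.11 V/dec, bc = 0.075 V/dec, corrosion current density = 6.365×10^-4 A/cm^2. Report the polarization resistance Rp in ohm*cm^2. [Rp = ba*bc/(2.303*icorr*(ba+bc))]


Apply the Stern-Geary equation: Rp = ba*bc / (2.303*icorr*(ba+bc))
ba*bc = 0.11*0.075 = 0.00825
ba+bc = 0.185; 2.303*icorr*(ba+bc) = 2.303*6.365×10^-4*0.185 = 2.7118401×10^-4
Rp = 0.00825 / 2.7118401×10^-4 = 30.42 ohm*cm^2

30.42 ohm*cm^2


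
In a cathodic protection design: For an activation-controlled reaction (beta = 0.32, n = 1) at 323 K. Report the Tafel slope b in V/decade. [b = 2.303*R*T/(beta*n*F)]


Apply the Tafel slope relation: b = 2.303*R*T/(beta*n*F)
Numerator: 2.303 * 8.314 * 323 = 6184.53
Denominator: 0.32 * 1 * 96485 = 30875.2
b = 6184.53 / 30875.2 = 0.2003 V/decade

0.2003 V/decade


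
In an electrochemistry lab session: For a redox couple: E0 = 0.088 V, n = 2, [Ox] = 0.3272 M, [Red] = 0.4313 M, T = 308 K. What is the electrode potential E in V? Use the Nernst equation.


Apply the Nernst equation: E = E0 + (RT/nF)*ln([Ox]/[Red])
Step 1: RT/nF = 8.314*308/(2*96485) = 0.01327 V
Step 2: [Ox]/[Red] = 0.3272/0.4313 = 0.758637
Step 3: ln(0.758637) = -0.276232
Step 4: correction = 0.01327 * -0.276232 = -0.004 V
E = 0.088 + -0.004 = 0.084 V

0.084 V


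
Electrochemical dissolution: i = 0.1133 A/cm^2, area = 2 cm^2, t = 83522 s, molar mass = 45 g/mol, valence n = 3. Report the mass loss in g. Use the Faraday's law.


Apply Faraday's law: m = i*A*t*M / (n*F)
Total charge passed Q = i*A*t = 0.1133*2*83522 = 18926.0852 C
m = Q*M/(n*F) = 18926.0852*45/(3*96485) = 2.94234 g

2.94234 g


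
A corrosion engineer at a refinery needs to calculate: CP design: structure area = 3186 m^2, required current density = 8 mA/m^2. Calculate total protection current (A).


I = area * current density, then convert mA → A (÷1000)
I = 3186 * 8 / 1000 = 25.49 A

25.49 A


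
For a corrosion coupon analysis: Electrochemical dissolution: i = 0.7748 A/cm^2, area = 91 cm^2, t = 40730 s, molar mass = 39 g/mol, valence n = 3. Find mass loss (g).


Apply Faraday's law: m = i*A*t*M / (n*F)
Total charge passed Q = i*A*t = 0.7748*91*40730 = 2871741.964 C
m = Q*M/(n*F) = 2871741.964*39/(3*96485) = 386.9269 g

386.9269 g


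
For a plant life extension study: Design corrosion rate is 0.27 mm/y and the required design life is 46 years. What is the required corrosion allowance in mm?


Corrosion allowance = CR × design life
CA = 0.27 * 46 = 12.42 mm

12.42 mm


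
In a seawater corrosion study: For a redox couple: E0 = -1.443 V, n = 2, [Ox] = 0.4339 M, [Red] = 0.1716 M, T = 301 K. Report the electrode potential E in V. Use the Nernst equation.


Apply the Nernst equation: E = E0 + (RT/nF)*ln([Ox]/[Red])
Step 1: RT/nF = 8.314*301/(2*96485) = 0.01296841 V
Step 2: [Ox]/[Red] = 0.4339/0.1716 = 2.528555
Step 3: ln(2.528555) = 0.927648
Step 4: correction = 0.01296841 * 0.927648 = 0.012 V
E = -1.443 + 0.012 = -1.431 V

-1.431 V


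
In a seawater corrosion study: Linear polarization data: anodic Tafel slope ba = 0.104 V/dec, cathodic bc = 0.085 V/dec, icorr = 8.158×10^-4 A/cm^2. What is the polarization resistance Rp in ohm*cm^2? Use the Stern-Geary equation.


Apply the Stern-Geary equation: Rp = ba*bc / (2.303*icorr*(ba+bc))
ba*bc = 0.104*0.085 = 0.00884
ba+bc = 0.189; 2.303*icorr*(ba+bc) = 2.303*8.158×10^-4*0.189 = 3.5509082×10^-4
Rp = 0.00884 / 3.5509082×10^-4 = 24.9 ohm*cm^2

24.9 ohm*cm^2


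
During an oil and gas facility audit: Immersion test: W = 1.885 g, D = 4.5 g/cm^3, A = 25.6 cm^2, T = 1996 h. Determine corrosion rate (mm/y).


Apply the mm/y weight-loss relation: CR = 87600 * W / (D * A * T)
Numerator: 87600 * 1.885 = 165126.0
Denominator: 4.5 * 25.6 * 1996 = 229939.2
CR = 165126.0 / 229939.2 = 0.718129 mm/y

0.718129 mm/y


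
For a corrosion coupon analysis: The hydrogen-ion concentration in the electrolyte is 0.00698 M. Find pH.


pH = −log10[H+]
pH = −log10(0.00698) = 2.16

2.16


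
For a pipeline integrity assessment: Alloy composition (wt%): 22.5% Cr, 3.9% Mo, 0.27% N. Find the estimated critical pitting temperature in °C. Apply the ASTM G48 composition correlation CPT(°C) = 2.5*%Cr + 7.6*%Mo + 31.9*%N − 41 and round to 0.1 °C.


Apply the ASTM G48 empirical CPT estimate: CPT(°C) = 2.5*%Cr + 7.6*%Mo + 31.9*%N − 41
2.5*22.5 = 56.25; 7.6*3.9 = 29.64; 31.9*0.27 = 8.613
CPT = 56.25 + 29.64 + 8.613 − 41 = 53.503 °C
Rounded to 0.1 °C: CPT ≈ 53.5 °C

53.5 °C


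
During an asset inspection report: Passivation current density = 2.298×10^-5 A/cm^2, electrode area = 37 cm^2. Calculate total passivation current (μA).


I = i_pass * A, then convert A → μA (×10^6)
I = 2.298×10^-5 * 37 * 10^6 = 850.26 μA

850.26 μA


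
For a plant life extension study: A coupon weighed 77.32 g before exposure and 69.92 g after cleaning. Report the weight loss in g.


Weight loss = initial − final
WL = 77.32 − 69.92 = 7.4 g

7.4 g


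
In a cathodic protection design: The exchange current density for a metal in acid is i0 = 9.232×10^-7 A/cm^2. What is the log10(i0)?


i0 = 9.232×10^-7 A/cm^2
log10(i0) = -6.035

-6.035


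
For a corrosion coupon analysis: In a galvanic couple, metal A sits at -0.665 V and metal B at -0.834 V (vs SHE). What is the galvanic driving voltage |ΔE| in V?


Driving voltage is the absolute potential difference.
|ΔE| = |-0.665 − (-0.834)| = 0.169 V

0.169 V


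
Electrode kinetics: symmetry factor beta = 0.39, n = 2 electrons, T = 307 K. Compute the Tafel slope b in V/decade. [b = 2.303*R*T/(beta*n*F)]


Apply the Tafel slope relation: b = 2.303*R*T/(beta*n*F)
Numerator: 2.303 * 8.314 * 307 = 5878.17
Denominator: 0.39 * 2 * 96485 = 75258.3
b = 5878.17 / 75258.3 = 0.0781 V/decade

0.0781 V/decade


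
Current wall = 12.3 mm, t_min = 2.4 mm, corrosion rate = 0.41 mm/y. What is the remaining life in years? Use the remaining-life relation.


Apply the remaining-life relation: RL = (t_current − t_min) / CR
RL = (12.3 − 2.4) / 0.41 = 9.9 / 0.41 = 24.1 years

24.1 years


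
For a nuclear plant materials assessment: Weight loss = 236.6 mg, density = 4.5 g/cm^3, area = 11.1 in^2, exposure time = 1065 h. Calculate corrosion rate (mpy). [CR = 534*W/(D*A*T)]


Apply the mpy weight-loss relation: CR = 534 * W / (D * A * T)
Numerator: 534 * 236.6 = 126344.4
Denominator: 4.5 * 11.1 * 1065 = 53196.75
CR = 126344.4 / 53196.75 = 2.37504 mpy

2.37504 mpy


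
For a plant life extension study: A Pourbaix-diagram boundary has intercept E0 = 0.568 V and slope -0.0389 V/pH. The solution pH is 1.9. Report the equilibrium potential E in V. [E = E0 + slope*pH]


Apply the Pourbaix line equation: E = E0 + slope*pH
E = 0.568 + (-0.0389)*1.9 = 0.568 + (-0.07391) = 0.49409 V
Rounded to 4 decimal places: E = 0.4941 V

0.4941 V


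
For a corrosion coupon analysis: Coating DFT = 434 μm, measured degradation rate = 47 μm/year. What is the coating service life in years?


Service life = thickness / degradation rate
Life = 434 / 47 = 9.2 years

9.2 years


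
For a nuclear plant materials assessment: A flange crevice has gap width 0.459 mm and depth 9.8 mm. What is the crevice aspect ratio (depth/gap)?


Aspect ratio = depth / gap
Ratio = 9.8 / 0.459 = 21.4

21.4


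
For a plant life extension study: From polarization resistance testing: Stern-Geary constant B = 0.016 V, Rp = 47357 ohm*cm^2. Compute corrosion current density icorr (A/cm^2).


Apply the Stern-Geary relation: icorr = B / Rp
icorr = 0.016 / 47357 = 3.379×10^-7 A/cm^2

3.379×10^-7 A/cm^2


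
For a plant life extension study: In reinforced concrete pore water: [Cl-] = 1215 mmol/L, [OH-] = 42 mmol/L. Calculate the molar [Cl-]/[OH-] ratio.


Threshold parameter = [Cl-] / [OH-] (molar basis; both in mmol/L, so units cancel)
Ratio = 1215 / 42 = 28.93

28.93


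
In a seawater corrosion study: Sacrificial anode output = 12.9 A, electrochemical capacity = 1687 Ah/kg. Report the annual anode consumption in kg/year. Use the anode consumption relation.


Annual consumption = current * hours per year / capacity
Rate = 12.9 * 8760 / 1687 = 67.0 kg/year

67.0 kg/year


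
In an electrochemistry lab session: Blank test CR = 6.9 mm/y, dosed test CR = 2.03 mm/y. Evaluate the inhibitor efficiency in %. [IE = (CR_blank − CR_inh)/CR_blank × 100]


Apply the inhibitor-efficiency definition: IE = (CR_blank − CR_inh)/CR_blank × 100
IE = (6.9 − 2.03) / 6.9 × 100
IE = 4.87 / 6.9 × 100 = 70.6 %

70.6 %


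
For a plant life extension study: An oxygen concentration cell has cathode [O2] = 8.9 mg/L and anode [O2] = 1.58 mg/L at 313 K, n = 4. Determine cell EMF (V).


Apply the Nernst concentration-cell relation: E = (RT/nF)*ln(C_cathode/C_anode)
RT/nF = 8.314*313/(4*96485) = 0.00674271 V
ln(8.9/1.58) = 1.72863
E = 0.00674271 * 1.72863 = 0.01166 V

0.01166 V


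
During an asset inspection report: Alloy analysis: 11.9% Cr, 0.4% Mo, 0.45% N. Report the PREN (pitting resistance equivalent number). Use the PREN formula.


Apply the PREN formula: PREN = Cr + 3.3*Mo + 16*N
PREN = 11.9 + 3.3*0.4 + 16*0.45
PREN = 11.9 + 1.32 + 7.2 = 20.42

20.42


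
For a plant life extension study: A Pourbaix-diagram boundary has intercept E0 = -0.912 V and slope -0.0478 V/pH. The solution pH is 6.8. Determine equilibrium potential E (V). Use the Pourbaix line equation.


Apply the Pourbaix line equation: E = E0 + slope*pH
E = -0.912 + (-0.0478)*6.8 = -0.912 + (-0.32504) = -1.23704 V
Rounded to 3 decimal places: E = -1.237 V

-1.237 V


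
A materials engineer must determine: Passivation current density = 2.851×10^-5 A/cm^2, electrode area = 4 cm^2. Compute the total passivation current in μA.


I = i_pass * A, then convert A → μA (×10^6)
I = 2.851×10^-5 * 4 * 10^6 = 114.04 μA

114.04 μA


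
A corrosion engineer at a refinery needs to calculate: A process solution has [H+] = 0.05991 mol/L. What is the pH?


pH = −log10[H+]
pH = −log10(0.05991) = 1.22

1.22


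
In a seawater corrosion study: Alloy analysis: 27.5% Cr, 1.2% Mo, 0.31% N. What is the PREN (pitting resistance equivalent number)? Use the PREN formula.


Apply the PREN formula: PREN = Cr + 3.3*Mo + 16*N
PREN = 27.5 + 3.3*1.2 + 16*0.31
PREN = 27.5 + 3.96 + 4.96 = 36.42

36.42


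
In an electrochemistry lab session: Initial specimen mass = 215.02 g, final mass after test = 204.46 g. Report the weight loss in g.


Weight loss = initial − final
WL = 215.02 − 204.46 = 10.56 g

10.56 g


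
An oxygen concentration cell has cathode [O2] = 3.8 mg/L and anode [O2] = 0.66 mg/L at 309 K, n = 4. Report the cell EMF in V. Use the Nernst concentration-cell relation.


Apply the Nernst concentration-cell relation: E = (RT/nF)*ln(C_cathode/C_anode)
RT/nF = 8.314*309/(4*96485) = 0.00665654 V
ln(3.8/0.66) = 1.75052
E = 0.00665654 * 1.75052 = 0.01165 V

0.01165 V


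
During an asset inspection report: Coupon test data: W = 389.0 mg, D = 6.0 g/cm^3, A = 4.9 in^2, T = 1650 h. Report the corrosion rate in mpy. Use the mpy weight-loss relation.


Apply the mpy weight-loss relation: CR = 534 * W / (D * A * T)
Numerator: 534 * 389.0 = 207726.0
Denominator: 6.0 * 4.9 * 1650 = 48510.0
CR = 207726.0 / 48510.0 = 4.282 mpy

4.282 mpy


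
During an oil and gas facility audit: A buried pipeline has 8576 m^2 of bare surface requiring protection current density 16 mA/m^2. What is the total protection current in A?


I = area * current density, then convert mA → A (÷1000)
I = 8576 * 16 / 1000 = 137.22 A

137.22 A


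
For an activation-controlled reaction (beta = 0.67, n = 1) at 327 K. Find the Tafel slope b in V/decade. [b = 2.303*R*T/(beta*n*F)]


Apply the Tafel slope relation: b = 2.303*R*T/(beta*n*F)
Numerator: 2.303 * 8.314 * 327 = 6261.12
Denominator: 0.67 * 1 * 96485 = 64644.95
b = 6261.12 / 64644.95 = 0.0969 V/decade

0.0969 V/decade


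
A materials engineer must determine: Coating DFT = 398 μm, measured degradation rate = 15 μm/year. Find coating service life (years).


Service life = thickness / degradation rate
Life = 398 / 15 = 26.5 years

26.5 years


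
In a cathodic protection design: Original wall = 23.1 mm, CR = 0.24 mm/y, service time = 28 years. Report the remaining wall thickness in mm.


Remaining wall = original − CR × time
t = 23.1 − 0.24*28 = 23.1 − 6.72 = 16.38 mm

16.38 mm


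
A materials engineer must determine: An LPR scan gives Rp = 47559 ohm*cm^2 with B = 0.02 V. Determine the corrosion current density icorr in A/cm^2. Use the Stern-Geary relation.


Apply the Stern-Geary relation: icorr = B / Rp
icorr = 0.02 / 47559 = 4.205×10^-7 A/cm^2

4.205×10^-7 A/cm^2


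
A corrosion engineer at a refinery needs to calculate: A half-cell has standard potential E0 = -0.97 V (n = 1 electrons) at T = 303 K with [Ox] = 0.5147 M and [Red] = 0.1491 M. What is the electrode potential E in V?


Apply the Nernst equation: E = E0 + (RT/nF)*ln([Ox]/[Red])
Step 1: RT/nF = 8.314*303/(1*96485) = 0.02610916 V
Step 2: [Ox]/[Red] = 0.5147/0.1491 = 3.452046
Step 3: ln(3.452046) = 1.238967
Step 4: correction = 0.02610916 * 1.238967 = 0.032 V
E = -0.97 + 0.032 = -0.938 V

-0.938 V


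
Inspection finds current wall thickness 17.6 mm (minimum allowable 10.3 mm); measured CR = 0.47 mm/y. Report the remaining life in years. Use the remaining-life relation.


Apply the remaining-life relation: RL = (t_current − t_min) / CR
RL = (17.6 − 10.3) / 0.47 = 7.3 / 0.47 = 15.5 years

15.5 years


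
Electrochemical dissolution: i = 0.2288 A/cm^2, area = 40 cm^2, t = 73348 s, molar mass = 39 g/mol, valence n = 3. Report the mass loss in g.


Apply Faraday's law: m = i*A*t*M / (n*F)
Total charge passed Q = i*A*t = 0.2288*40*73348 = 671280.896 C
m = Q*M/(n*F) = 671280.896*39/(3*96485) = 90.44568 g

90.44568 g


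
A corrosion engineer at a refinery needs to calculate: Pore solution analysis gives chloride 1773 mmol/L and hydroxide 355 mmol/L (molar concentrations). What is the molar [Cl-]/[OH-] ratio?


Threshold parameter = [Cl-] / [OH-] (molar basis; both in mmol/L, so units cancel)
Ratio = 1773 / 355 = 4.99

4.99


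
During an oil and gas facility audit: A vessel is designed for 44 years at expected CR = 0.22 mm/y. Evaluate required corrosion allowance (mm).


Corrosion allowance = CR × design life
CA = 0.22 * 44 = 9.68 mm

9.68 mm


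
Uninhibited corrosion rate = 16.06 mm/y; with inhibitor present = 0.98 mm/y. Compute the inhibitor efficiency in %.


Apply the inhibitor-efficiency definition: IE = (CR_blank − CR_inh)/CR_blank × 100
IE = (16.06 − 0.98) / 16.06 × 100
IE = 15.08 / 16.06 × 100 = 93.9 %

93.9 %


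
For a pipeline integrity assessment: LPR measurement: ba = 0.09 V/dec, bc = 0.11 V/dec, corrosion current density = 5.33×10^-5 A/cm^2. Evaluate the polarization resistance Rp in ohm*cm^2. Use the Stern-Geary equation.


Apply the Stern-Geary equation: Rp = ba*bc / (2.303*icorr*(ba+bc))
ba*bc = 0.09*0.11 = 0.0099
ba+bc = 0.2; 2.303*icorr*(ba+bc) = 2.303*5.33×10^-5*0.2 = 2.454998×10^-5
Rp = 0.0099 / 2.454998×10^-5 = 403.3 ohm*cm^2

403.3 ohm*cm^2


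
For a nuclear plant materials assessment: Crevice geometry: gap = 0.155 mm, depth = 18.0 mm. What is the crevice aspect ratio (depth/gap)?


Aspect ratio = depth / gap
Ratio = 18.0 / 0.155 = 116.1

116.1


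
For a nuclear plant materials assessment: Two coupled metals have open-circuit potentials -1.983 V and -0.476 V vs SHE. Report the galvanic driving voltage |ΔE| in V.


Driving voltage is the absolute potential difference.
|ΔE| = |-1.983 − (-0.476)| = 1.507 V

1.507 V


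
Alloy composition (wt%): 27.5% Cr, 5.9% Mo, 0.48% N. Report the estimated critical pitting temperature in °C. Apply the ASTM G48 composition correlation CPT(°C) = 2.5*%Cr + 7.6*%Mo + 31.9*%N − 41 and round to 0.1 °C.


Apply the ASTM G48 empirical CPT estimate: CPT(°C) = 2.5*%Cr + 7.6*%Mo + 31.9*%N − 41
2.5*27.5 = 68.75; 7.6*5.9 = 44.84; 31.9*0.48 = 15.312
CPT = 68.75 + 44.84 + 15.312 − 41 = 87.902 °C
Rounded to 0.1 °C: CPT ≈ 87.9 °C

87.9 °C


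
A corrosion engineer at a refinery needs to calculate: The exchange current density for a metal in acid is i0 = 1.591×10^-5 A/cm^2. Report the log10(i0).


i0 = 1.591×10^-5 A/cm^2
log10(i0) = -4.798

-4.798


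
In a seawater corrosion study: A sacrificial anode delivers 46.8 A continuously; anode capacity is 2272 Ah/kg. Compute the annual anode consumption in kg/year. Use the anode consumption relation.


Annual consumption = current * hours per year / capacity
Rate = 46.8 * 8760 / 2272 = 180.4 kg/year

180.4 kg/year


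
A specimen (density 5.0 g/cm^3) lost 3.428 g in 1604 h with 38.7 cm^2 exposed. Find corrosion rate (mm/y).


Apply the mm/y weight-loss relation: CR = 87600 * W / (D * A * T)
Numerator: 87600 * 3.428 = 300292.8
Denominator: 5.0 * 38.7 * 1604 = 310374.0
CR = 300292.8 / 310374.0 = 0.9675 mm/y

0.9675 mm/y


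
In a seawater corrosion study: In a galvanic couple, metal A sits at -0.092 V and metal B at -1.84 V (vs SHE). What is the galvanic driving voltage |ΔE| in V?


Driving voltage is the absolute potential difference.
|ΔE| = |-0.092 − (-1.84)| = 1.748 V

1.748 V


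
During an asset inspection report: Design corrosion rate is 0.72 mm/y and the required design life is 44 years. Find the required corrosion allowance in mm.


Corrosion allowance = CR × design life
CA = 0.72 * 44 = 31.68 mm

31.68 mm


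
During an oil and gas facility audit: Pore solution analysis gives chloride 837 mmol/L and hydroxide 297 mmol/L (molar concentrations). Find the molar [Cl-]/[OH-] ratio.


Threshold parameter = [Cl-] / [OH-] (molar basis; both in mmol/L, so units cancel)
Ratio = 837 / 297 = 2.82

2.82


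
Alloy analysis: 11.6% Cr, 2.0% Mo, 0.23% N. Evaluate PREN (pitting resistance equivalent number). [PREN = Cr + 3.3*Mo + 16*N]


Apply the PREN formula: PREN = Cr + 3.3*Mo + 16*N
PREN = 11.6 + 3.3*2.0 + 16*0.23
PREN = 11.6 + 6.6 + 3.68 = 21.88

21.88


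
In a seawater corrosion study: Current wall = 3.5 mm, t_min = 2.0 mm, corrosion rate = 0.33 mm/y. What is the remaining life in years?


Apply the remaining-life relation: RL = (t_current − t_min) / CR
RL = (3.5 − 2.0) / 0.33 = 1.5 / 0.33 = 4.5 years

4.5 years


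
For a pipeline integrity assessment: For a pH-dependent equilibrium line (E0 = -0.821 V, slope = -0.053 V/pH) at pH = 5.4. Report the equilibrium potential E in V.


Apply the Pourbaix line equation: E = E0 + slope*pH
E = -0.821 + (-0.053)*5.4 = -0.821 + (-0.2862) = -1.1072 V
Rounded to 4 decimal places: E = -1.1072 V

-1.1072 V


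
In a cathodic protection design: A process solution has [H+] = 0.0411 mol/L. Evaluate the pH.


pH = −log10[H+]
pH = −log10(0.0411) = 1.39

1.39


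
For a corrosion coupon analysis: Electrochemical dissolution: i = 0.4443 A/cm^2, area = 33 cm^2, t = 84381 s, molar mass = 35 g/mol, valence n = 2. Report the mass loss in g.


Apply Faraday's law: m = i*A*t*M / (n*F)
Total charge passed Q = i*A*t = 0.4443*33*84381 = 1237185.7839 C
m = Q*M/(n*F) = 1237185.7839*35/(2*96485) = 224.395 g

224.395 g


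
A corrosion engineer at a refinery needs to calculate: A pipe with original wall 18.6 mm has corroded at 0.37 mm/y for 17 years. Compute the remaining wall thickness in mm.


Remaining wall = original − CR × time
t = 18.6 − 0.37*17 = 18.6 − 6.29 = 12.31 mm

12.31 mm


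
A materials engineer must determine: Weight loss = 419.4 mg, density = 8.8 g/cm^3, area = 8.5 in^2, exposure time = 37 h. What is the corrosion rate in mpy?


Apply the mpy weight-loss relation: CR = 534 * W / (D * A * T)
Numerator: 534 * 419.4 = 223959.6
Denominator: 8.8 * 8.5 * 37 = 2767.6
CR = 223959.6 / 2767.6 = 80.922 mpy

80.922 mpy


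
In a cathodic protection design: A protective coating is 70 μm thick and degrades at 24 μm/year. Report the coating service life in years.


Service life = thickness / degradation rate
Life = 70 / 24 = 2.9 years

2.9 years


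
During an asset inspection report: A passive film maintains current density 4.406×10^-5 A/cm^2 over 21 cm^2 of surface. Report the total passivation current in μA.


I = i_pass * A, then convert A → μA (×10^6)
I = 4.406×10^-5 * 21 * 10^6 = 925.26 μA

925.26 μA


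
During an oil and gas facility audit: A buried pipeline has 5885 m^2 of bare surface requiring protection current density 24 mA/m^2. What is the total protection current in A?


I = area * current density, then convert mA → A (÷1000)
I = 5885 * 24 / 1000 = 141.24 A

141.24 A


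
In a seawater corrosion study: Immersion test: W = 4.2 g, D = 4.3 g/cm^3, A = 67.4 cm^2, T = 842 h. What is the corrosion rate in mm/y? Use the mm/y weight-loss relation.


Apply the mm/y weight-loss relation: CR = 87600 * W / (D * A * T)
Numerator: 87600 * 4.2 = 367920.0
Denominator: 4.3 * 67.4 * 842 = 244028.44
CR = 367920.0 / 244028.44 = 1.507693 mm/y

1.507693 mm/y


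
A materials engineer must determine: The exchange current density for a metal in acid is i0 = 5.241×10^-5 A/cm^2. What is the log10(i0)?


i0 = 5.241×10^-5 A/cm^2
log10(i0) = -4.281

-4.281


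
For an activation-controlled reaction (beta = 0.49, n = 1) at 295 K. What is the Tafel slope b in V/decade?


Apply the Tafel slope relation: b = 2.303*R*T/(beta*n*F)
Numerator: 2.303 * 8.314 * 295 = 5648.41
Denominator: 0.49 * 1 * 96485 = 47277.65
b = 5648.41 / 47277.65 = 0.119 V/decade

0.119 V/decade


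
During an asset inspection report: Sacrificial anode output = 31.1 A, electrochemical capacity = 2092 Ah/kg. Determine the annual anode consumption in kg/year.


Annual consumption = current * hours per year / capacity
Rate = 31.1 * 8760 / 2092 = 130.2 kg/year

130.2 kg/year


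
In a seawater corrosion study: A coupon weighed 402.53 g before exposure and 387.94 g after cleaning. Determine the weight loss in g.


Weight loss = initial − final
WL = 402.53 − 387.94 = 14.59 g

14.59 g


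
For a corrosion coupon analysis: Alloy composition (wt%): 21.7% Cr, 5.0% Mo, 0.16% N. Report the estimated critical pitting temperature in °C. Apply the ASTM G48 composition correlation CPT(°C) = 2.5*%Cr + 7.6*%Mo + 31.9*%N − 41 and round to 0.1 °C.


Apply the ASTM G48 empirical CPT estimate: CPT(°C) = 2.5*%Cr + 7.6*%Mo + 31.9*%N − 41
2.5*21.7 = 54.25; 7.6*5.0 = 38; 31.9*0.16 = 5.104
CPT = 54.25 + 38 + 5.104 − 41 = 56.354 °C
Rounded to 0.1 °C: CPT ≈ 56.4 °C

56.4 °C


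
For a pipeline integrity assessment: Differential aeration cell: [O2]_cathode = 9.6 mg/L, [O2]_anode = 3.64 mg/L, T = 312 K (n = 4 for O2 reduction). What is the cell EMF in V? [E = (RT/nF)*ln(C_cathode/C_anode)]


Apply the Nernst concentration-cell relation: E = (RT/nF)*ln(C_cathode/C_anode)
RT/nF = 8.314*312/(4*96485) = 0.00672117 V
ln(9.6/3.64) = 0.96978
E = 0.00672117 * 0.96978 = 0.00652 V

0.00652 V


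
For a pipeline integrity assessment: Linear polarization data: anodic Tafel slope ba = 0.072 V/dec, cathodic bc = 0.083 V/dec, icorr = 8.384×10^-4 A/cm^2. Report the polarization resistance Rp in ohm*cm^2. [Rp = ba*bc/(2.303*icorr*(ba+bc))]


Apply the Stern-Geary equation: Rp = ba*bc / (2.303*icorr*(ba+bc))
ba*bc = 0.072*0.083 = 0.005976
ba+bc = 0.155; 2.303*icorr*(ba+bc) = 2.303*8.384×10^-4*0.155 = 2.9927946×10^-4
Rp = 0.005976 / 2.9927946×10^-4 = 19.97 ohm*cm^2

19.97 ohm*cm^2


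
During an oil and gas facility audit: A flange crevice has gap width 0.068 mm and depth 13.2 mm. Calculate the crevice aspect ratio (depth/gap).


Aspect ratio = depth / gap
Ratio = 13.2 / 0.068 = 194.1

194.1


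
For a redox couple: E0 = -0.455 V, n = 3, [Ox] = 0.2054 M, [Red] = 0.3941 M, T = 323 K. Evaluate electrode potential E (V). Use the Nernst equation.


Apply the Nernst equation: E = E0 + (RT/nF)*ln([Ox]/[Red])
Step 1: RT/nF = 8.314*323/(3*96485) = 0.00927751 V
Step 2: [Ox]/[Red] = 0.2054/0.3941 = 0.521188
Step 3: ln(0.521188) = -0.651644
Step 4: correction = 0.00927751 * -0.651644 = -0.006 V
E = -0.455 + -0.006 = -0.461 V

-0.461 V
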